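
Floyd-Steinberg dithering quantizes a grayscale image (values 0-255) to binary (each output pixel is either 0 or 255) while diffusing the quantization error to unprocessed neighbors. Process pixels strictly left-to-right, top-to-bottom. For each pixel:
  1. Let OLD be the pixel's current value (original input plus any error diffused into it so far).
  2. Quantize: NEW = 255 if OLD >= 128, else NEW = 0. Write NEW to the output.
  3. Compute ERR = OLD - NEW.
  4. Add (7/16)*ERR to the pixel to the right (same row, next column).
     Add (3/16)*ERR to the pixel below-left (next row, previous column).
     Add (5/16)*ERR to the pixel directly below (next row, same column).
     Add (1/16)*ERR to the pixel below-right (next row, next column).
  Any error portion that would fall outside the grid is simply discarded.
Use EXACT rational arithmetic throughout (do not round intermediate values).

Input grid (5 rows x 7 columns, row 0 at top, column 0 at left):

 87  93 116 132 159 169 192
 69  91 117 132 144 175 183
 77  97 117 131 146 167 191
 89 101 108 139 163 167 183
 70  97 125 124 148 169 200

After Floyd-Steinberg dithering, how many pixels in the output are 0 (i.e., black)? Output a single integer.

(0,0): OLD=87 → NEW=0, ERR=87
(0,1): OLD=2097/16 → NEW=255, ERR=-1983/16
(0,2): OLD=15815/256 → NEW=0, ERR=15815/256
(0,3): OLD=651377/4096 → NEW=255, ERR=-393103/4096
(0,4): OLD=7668503/65536 → NEW=0, ERR=7668503/65536
(0,5): OLD=230888865/1048576 → NEW=255, ERR=-36498015/1048576
(0,6): OLD=2965739367/16777216 → NEW=255, ERR=-1312450713/16777216
(1,0): OLD=18675/256 → NEW=0, ERR=18675/256
(1,1): OLD=207269/2048 → NEW=0, ERR=207269/2048
(1,2): OLD=10147721/65536 → NEW=255, ERR=-6563959/65536
(1,3): OLD=22017557/262144 → NEW=0, ERR=22017557/262144
(1,4): OLD=3435762527/16777216 → NEW=255, ERR=-842427553/16777216
(1,5): OLD=18092577679/134217728 → NEW=255, ERR=-16132942961/134217728
(1,6): OLD=222889132417/2147483648 → NEW=0, ERR=222889132417/2147483648
(2,0): OLD=3891943/32768 → NEW=0, ERR=3891943/32768
(2,1): OLD=174451037/1048576 → NEW=255, ERR=-92935843/1048576
(2,2): OLD=1157599063/16777216 → NEW=0, ERR=1157599063/16777216
(2,3): OLD=23053100127/134217728 → NEW=255, ERR=-11172420513/134217728
(2,4): OLD=82251363599/1073741824 → NEW=0, ERR=82251363599/1073741824
(2,5): OLD=6159796631429/34359738368 → NEW=255, ERR=-2601936652411/34359738368
(2,6): OLD=100490901081075/549755813888 → NEW=255, ERR=-39696831460365/549755813888
(3,0): OLD=1837075575/16777216 → NEW=0, ERR=1837075575/16777216
(3,1): OLD=19001057323/134217728 → NEW=255, ERR=-15224463317/134217728
(3,2): OLD=63123951921/1073741824 → NEW=0, ERR=63123951921/1073741824
(3,3): OLD=675953272583/4294967296 → NEW=255, ERR=-419263387897/4294967296
(3,4): OLD=68625716508791/549755813888 → NEW=0, ERR=68625716508791/549755813888
(3,5): OLD=832097410929493/4398046511104 → NEW=255, ERR=-289404449402027/4398046511104
(3,6): OLD=8930727888775115/70368744177664 → NEW=0, ERR=8930727888775115/70368744177664
(4,0): OLD=178133488409/2147483648 → NEW=0, ERR=178133488409/2147483648
(4,1): OLD=3975761360325/34359738368 → NEW=0, ERR=3975761360325/34359738368
(4,2): OLD=92689854646955/549755813888 → NEW=255, ERR=-47497877894485/549755813888
(4,3): OLD=364049217074121/4398046511104 → NEW=0, ERR=364049217074121/4398046511104
(4,4): OLD=7205204130376075/35184372088832 → NEW=255, ERR=-1766810752276085/35184372088832
(4,5): OLD=177965653151826699/1125899906842624 → NEW=255, ERR=-109138823093042421/1125899906842624
(4,6): OLD=3479278632300190141/18014398509481984 → NEW=255, ERR=-1114392987617715779/18014398509481984
Output grid:
  Row 0: .#.#.##  (3 black, running=3)
  Row 1: ..#.##.  (4 black, running=7)
  Row 2: .#.#.##  (3 black, running=10)
  Row 3: .#.#.#.  (4 black, running=14)
  Row 4: ..#.###  (3 black, running=17)

Answer: 17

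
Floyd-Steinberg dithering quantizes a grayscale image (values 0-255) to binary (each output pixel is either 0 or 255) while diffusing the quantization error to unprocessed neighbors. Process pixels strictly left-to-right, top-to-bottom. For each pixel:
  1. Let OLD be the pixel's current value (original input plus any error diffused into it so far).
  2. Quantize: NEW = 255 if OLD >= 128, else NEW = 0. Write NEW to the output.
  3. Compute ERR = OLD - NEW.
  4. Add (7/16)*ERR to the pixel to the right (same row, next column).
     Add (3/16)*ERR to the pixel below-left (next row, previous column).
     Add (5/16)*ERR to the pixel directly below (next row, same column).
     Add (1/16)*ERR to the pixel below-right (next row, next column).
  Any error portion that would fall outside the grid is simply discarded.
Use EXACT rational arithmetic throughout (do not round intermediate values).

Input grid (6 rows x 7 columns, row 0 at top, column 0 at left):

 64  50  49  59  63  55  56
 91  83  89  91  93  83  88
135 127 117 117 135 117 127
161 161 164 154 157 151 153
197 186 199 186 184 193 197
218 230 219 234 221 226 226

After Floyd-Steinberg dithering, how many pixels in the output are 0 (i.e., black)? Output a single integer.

Answer: 18

Derivation:
(0,0): OLD=64 → NEW=0, ERR=64
(0,1): OLD=78 → NEW=0, ERR=78
(0,2): OLD=665/8 → NEW=0, ERR=665/8
(0,3): OLD=12207/128 → NEW=0, ERR=12207/128
(0,4): OLD=214473/2048 → NEW=0, ERR=214473/2048
(0,5): OLD=3303551/32768 → NEW=0, ERR=3303551/32768
(0,6): OLD=52484985/524288 → NEW=0, ERR=52484985/524288
(1,0): OLD=1005/8 → NEW=0, ERR=1005/8
(1,1): OLD=11643/64 → NEW=255, ERR=-4677/64
(1,2): OLD=216599/2048 → NEW=0, ERR=216599/2048
(1,3): OLD=1572075/8192 → NEW=255, ERR=-516885/8192
(1,4): OLD=64479489/524288 → NEW=0, ERR=64479489/524288
(1,5): OLD=812127505/4194304 → NEW=255, ERR=-257420015/4194304
(1,6): OLD=6625893855/67108864 → NEW=0, ERR=6625893855/67108864
(2,0): OLD=164409/1024 → NEW=255, ERR=-96711/1024
(2,1): OLD=2966339/32768 → NEW=0, ERR=2966339/32768
(2,2): OLD=90836745/524288 → NEW=255, ERR=-42856695/524288
(2,3): OLD=382477441/4194304 → NEW=0, ERR=382477441/4194304
(2,4): OLD=6639656561/33554432 → NEW=255, ERR=-1916723599/33554432
(2,5): OLD=106331117979/1073741824 → NEW=0, ERR=106331117979/1073741824
(2,6): OLD=3390333196781/17179869184 → NEW=255, ERR=-990533445139/17179869184
(3,0): OLD=77835625/524288 → NEW=255, ERR=-55857815/524288
(3,1): OLD=509391093/4194304 → NEW=0, ERR=509391093/4194304
(3,2): OLD=7192223631/33554432 → NEW=255, ERR=-1364156529/33554432
(3,3): OLD=19983780777/134217728 → NEW=255, ERR=-14241739863/134217728
(3,4): OLD=2009933832553/17179869184 → NEW=0, ERR=2009933832553/17179869184
(3,5): OLD=30064813698315/137438953472 → NEW=255, ERR=-4982119437045/137438953472
(3,6): OLD=275564767335893/2199023255552 → NEW=0, ERR=275564767335893/2199023255552
(4,0): OLD=12514306887/67108864 → NEW=255, ERR=-4598453433/67108864
(4,1): OLD=192943353179/1073741824 → NEW=255, ERR=-80860811941/1073741824
(4,2): OLD=2423105602485/17179869184 → NEW=255, ERR=-1957761039435/17179869184
(4,3): OLD=16819801629015/137438953472 → NEW=0, ERR=16819801629015/137438953472
(4,4): OLD=286613171897973/1099511627776 → NEW=255, ERR=6237706815093/1099511627776
(4,5): OLD=7563307986166741/35184372088832 → NEW=255, ERR=-1408706896485419/35184372088832
(4,6): OLD=121809951359588451/562949953421312 → NEW=255, ERR=-21742286762846109/562949953421312
(5,0): OLD=3134752771649/17179869184 → NEW=255, ERR=-1246113870271/17179869184
(5,1): OLD=20489884676395/137438953472 → NEW=255, ERR=-14557048458965/137438953472
(5,2): OLD=170742766567165/1099511627776 → NEW=255, ERR=-109632698515715/1099511627776
(5,3): OLD=1957675561932689/8796093022208 → NEW=255, ERR=-285328158730351/8796093022208
(5,4): OLD=117500532879646587/562949953421312 → NEW=255, ERR=-26051705242787973/562949953421312
(5,5): OLD=839267694376952075/4503599627370496 → NEW=255, ERR=-309150210602524405/4503599627370496
(5,6): OLD=13070958825090064709/72057594037927936 → NEW=255, ERR=-5303727654581558971/72057594037927936
Output grid:
  Row 0: .......  (7 black, running=7)
  Row 1: .#.#.#.  (4 black, running=11)
  Row 2: #.#.#.#  (3 black, running=14)
  Row 3: #.##.#.  (3 black, running=17)
  Row 4: ###.###  (1 black, running=18)
  Row 5: #######  (0 black, running=18)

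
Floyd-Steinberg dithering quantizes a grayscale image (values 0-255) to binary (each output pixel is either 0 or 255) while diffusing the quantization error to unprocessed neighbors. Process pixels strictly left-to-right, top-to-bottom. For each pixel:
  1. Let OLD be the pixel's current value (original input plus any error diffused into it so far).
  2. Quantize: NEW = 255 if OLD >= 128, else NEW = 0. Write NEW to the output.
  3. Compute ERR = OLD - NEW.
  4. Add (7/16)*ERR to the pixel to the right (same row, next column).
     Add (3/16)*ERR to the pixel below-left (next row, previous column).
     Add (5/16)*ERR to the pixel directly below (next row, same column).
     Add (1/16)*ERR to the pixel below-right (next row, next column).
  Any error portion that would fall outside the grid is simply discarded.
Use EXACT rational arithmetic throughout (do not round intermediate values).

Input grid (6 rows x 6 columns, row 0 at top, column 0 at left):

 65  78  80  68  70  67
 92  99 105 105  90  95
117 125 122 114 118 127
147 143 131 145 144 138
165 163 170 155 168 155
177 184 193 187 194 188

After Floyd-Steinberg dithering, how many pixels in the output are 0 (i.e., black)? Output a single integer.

(0,0): OLD=65 → NEW=0, ERR=65
(0,1): OLD=1703/16 → NEW=0, ERR=1703/16
(0,2): OLD=32401/256 → NEW=0, ERR=32401/256
(0,3): OLD=505335/4096 → NEW=0, ERR=505335/4096
(0,4): OLD=8124865/65536 → NEW=0, ERR=8124865/65536
(0,5): OLD=127128647/1048576 → NEW=0, ERR=127128647/1048576
(1,0): OLD=33861/256 → NEW=255, ERR=-31419/256
(1,1): OLD=217827/2048 → NEW=0, ERR=217827/2048
(1,2): OLD=14474911/65536 → NEW=255, ERR=-2236769/65536
(1,3): OLD=41884787/262144 → NEW=255, ERR=-24961933/262144
(1,4): OLD=1971756217/16777216 → NEW=0, ERR=1971756217/16777216
(1,5): OLD=51553919039/268435456 → NEW=255, ERR=-16897122241/268435456
(2,0): OLD=3230577/32768 → NEW=0, ERR=3230577/32768
(2,1): OLD=196398827/1048576 → NEW=255, ERR=-70988053/1048576
(2,2): OLD=1182946689/16777216 → NEW=0, ERR=1182946689/16777216
(2,3): OLD=18118553017/134217728 → NEW=255, ERR=-16106967623/134217728
(2,4): OLD=362796705451/4294967296 → NEW=0, ERR=362796705451/4294967296
(2,5): OLD=10419950295901/68719476736 → NEW=255, ERR=-7103516271779/68719476736
(3,0): OLD=2770178913/16777216 → NEW=255, ERR=-1508011167/16777216
(3,1): OLD=13677021645/134217728 → NEW=0, ERR=13677021645/134217728
(3,2): OLD=183485001655/1073741824 → NEW=255, ERR=-90319163465/1073741824
(3,3): OLD=6249497198757/68719476736 → NEW=0, ERR=6249497198757/68719476736
(3,4): OLD=100771287494405/549755813888 → NEW=255, ERR=-39416445047035/549755813888
(3,5): OLD=700243049162027/8796093022208 → NEW=0, ERR=700243049162027/8796093022208
(4,0): OLD=335045420175/2147483648 → NEW=255, ERR=-212562910065/2147483648
(4,1): OLD=4471918304963/34359738368 → NEW=255, ERR=-4289814978877/34359738368
(4,2): OLD=123708561387353/1099511627776 → NEW=0, ERR=123708561387353/1099511627776
(4,3): OLD=3763723048826141/17592186044416 → NEW=255, ERR=-722284392499939/17592186044416
(4,4): OLD=41726503710218989/281474976710656 → NEW=255, ERR=-30049615350998291/281474976710656
(4,5): OLD=579568302787281243/4503599627370496 → NEW=255, ERR=-568849602192195237/4503599627370496
(5,0): OLD=67432301316345/549755813888 → NEW=0, ERR=67432301316345/549755813888
(5,1): OLD=3756937528189833/17592186044416 → NEW=255, ERR=-729069913136247/17592186044416
(5,2): OLD=27377313788753139/140737488355328 → NEW=255, ERR=-8510745741855501/140737488355328
(5,3): OLD=606760484194478113/4503599627370496 → NEW=255, ERR=-541657420784998367/4503599627370496
(5,4): OLD=736518557340824705/9007199254740992 → NEW=0, ERR=736518557340824705/9007199254740992
(5,5): OLD=25599201546492779189/144115188075855872 → NEW=255, ERR=-11150171412850468171/144115188075855872
Output grid:
  Row 0: ......  (6 black, running=6)
  Row 1: #.##.#  (2 black, running=8)
  Row 2: .#.#.#  (3 black, running=11)
  Row 3: #.#.#.  (3 black, running=14)
  Row 4: ##.###  (1 black, running=15)
  Row 5: .###.#  (2 black, running=17)

Answer: 17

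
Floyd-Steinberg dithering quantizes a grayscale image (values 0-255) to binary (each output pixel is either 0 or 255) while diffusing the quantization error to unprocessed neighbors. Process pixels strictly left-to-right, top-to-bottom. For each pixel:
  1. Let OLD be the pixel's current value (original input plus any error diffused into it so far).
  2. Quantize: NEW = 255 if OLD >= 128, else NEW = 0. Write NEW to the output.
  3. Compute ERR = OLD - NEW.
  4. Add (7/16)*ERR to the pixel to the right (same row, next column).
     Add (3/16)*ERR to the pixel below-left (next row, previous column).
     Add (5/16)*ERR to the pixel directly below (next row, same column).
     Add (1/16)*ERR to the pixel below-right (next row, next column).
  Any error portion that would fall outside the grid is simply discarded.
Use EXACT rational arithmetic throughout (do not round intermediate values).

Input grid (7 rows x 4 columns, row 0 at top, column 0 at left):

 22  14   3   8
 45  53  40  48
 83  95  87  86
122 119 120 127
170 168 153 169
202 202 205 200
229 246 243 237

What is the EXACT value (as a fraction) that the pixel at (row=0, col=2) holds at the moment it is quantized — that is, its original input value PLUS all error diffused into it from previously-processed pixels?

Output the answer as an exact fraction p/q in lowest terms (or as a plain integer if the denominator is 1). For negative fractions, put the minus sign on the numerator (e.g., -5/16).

Answer: 1707/128

Derivation:
(0,0): OLD=22 → NEW=0, ERR=22
(0,1): OLD=189/8 → NEW=0, ERR=189/8
(0,2): OLD=1707/128 → NEW=0, ERR=1707/128
Target (0,2): original=3, with diffused error = 1707/128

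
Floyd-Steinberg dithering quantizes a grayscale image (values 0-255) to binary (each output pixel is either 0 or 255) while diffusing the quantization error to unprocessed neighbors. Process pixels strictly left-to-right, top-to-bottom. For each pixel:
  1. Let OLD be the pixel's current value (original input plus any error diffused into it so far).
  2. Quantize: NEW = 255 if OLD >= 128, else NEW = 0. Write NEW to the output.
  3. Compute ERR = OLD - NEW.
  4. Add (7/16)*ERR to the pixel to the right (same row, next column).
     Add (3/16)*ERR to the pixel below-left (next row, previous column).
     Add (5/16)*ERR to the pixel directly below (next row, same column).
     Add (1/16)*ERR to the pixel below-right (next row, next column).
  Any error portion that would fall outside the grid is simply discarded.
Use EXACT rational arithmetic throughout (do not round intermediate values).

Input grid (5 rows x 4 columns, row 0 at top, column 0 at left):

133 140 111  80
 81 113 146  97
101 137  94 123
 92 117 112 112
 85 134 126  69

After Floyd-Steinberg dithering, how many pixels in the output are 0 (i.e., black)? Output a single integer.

Answer: 12

Derivation:
(0,0): OLD=133 → NEW=255, ERR=-122
(0,1): OLD=693/8 → NEW=0, ERR=693/8
(0,2): OLD=19059/128 → NEW=255, ERR=-13581/128
(0,3): OLD=68773/2048 → NEW=0, ERR=68773/2048
(1,0): OLD=7567/128 → NEW=0, ERR=7567/128
(1,1): OLD=141737/1024 → NEW=255, ERR=-119383/1024
(1,2): OLD=2410013/32768 → NEW=0, ERR=2410013/32768
(1,3): OLD=69751131/524288 → NEW=255, ERR=-63942309/524288
(2,0): OLD=1599315/16384 → NEW=0, ERR=1599315/16384
(2,1): OLD=84283777/524288 → NEW=255, ERR=-49409663/524288
(2,2): OLD=47813941/1048576 → NEW=0, ERR=47813941/1048576
(2,3): OLD=1835992481/16777216 → NEW=0, ERR=1835992481/16777216
(3,0): OLD=879413347/8388608 → NEW=0, ERR=879413347/8388608
(3,1): OLD=19872978429/134217728 → NEW=255, ERR=-14352542211/134217728
(3,2): OLD=202066241155/2147483648 → NEW=0, ERR=202066241155/2147483648
(3,3): OLD=6535712524309/34359738368 → NEW=255, ERR=-2226020759531/34359738368
(4,0): OLD=209831551207/2147483648 → NEW=0, ERR=209831551207/2147483648
(4,1): OLD=2878075481589/17179869184 → NEW=255, ERR=-1502791160331/17179869184
(4,2): OLD=54043142513045/549755813888 → NEW=0, ERR=54043142513045/549755813888
(4,3): OLD=858879713096867/8796093022208 → NEW=0, ERR=858879713096867/8796093022208
Output grid:
  Row 0: #.#.  (2 black, running=2)
  Row 1: .#.#  (2 black, running=4)
  Row 2: .#..  (3 black, running=7)
  Row 3: .#.#  (2 black, running=9)
  Row 4: .#..  (3 black, running=12)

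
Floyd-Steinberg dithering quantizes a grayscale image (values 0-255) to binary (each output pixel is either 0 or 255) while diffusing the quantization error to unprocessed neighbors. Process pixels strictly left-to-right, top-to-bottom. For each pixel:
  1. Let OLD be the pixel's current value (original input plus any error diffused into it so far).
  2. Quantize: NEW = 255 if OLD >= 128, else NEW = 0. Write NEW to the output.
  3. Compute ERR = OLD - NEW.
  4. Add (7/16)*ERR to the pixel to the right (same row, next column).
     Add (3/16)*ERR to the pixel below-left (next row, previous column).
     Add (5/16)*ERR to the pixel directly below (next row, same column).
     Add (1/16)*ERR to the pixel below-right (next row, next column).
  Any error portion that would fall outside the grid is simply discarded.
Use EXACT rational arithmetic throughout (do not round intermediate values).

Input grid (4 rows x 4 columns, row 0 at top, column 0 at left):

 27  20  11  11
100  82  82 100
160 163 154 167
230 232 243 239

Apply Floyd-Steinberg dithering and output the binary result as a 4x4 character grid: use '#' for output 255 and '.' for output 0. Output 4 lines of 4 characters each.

(0,0): OLD=27 → NEW=0, ERR=27
(0,1): OLD=509/16 → NEW=0, ERR=509/16
(0,2): OLD=6379/256 → NEW=0, ERR=6379/256
(0,3): OLD=89709/4096 → NEW=0, ERR=89709/4096
(1,0): OLD=29287/256 → NEW=0, ERR=29287/256
(1,1): OLD=303825/2048 → NEW=255, ERR=-218415/2048
(1,2): OLD=3225893/65536 → NEW=0, ERR=3225893/65536
(1,3): OLD=136248595/1048576 → NEW=255, ERR=-131138285/1048576
(2,0): OLD=5759115/32768 → NEW=255, ERR=-2596725/32768
(2,1): OLD=116792489/1048576 → NEW=0, ERR=116792489/1048576
(2,2): OLD=394258349/2097152 → NEW=255, ERR=-140515411/2097152
(2,3): OLD=3411827993/33554432 → NEW=0, ERR=3411827993/33554432
(3,0): OLD=3793661147/16777216 → NEW=255, ERR=-484528933/16777216
(3,1): OLD=63526829317/268435456 → NEW=255, ERR=-4924211963/268435456
(3,2): OLD=1031060455163/4294967296 → NEW=255, ERR=-64156205317/4294967296
(3,3): OLD=17870655856477/68719476736 → NEW=255, ERR=347189288797/68719476736
Row 0: ....
Row 1: .#.#
Row 2: #.#.
Row 3: ####

Answer: ....
.#.#
#.#.
####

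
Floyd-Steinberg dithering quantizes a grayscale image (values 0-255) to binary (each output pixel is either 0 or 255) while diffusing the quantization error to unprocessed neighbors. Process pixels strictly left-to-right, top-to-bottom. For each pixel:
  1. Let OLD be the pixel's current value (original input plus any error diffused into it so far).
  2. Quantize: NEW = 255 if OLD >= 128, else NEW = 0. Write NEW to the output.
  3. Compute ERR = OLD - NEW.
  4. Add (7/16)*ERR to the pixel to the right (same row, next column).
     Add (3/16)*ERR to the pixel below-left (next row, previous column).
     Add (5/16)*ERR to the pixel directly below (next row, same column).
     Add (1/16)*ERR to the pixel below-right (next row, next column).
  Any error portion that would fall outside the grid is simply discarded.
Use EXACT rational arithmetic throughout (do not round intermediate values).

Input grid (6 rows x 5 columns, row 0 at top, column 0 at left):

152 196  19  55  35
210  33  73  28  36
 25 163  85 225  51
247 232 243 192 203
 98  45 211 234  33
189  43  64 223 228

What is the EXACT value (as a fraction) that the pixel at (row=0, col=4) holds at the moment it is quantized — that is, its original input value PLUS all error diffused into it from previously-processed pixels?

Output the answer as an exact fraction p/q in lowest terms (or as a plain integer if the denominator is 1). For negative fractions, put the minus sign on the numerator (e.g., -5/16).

Answer: 3537961/65536

Derivation:
(0,0): OLD=152 → NEW=255, ERR=-103
(0,1): OLD=2415/16 → NEW=255, ERR=-1665/16
(0,2): OLD=-6791/256 → NEW=0, ERR=-6791/256
(0,3): OLD=177743/4096 → NEW=0, ERR=177743/4096
(0,4): OLD=3537961/65536 → NEW=0, ERR=3537961/65536
Target (0,4): original=35, with diffused error = 3537961/65536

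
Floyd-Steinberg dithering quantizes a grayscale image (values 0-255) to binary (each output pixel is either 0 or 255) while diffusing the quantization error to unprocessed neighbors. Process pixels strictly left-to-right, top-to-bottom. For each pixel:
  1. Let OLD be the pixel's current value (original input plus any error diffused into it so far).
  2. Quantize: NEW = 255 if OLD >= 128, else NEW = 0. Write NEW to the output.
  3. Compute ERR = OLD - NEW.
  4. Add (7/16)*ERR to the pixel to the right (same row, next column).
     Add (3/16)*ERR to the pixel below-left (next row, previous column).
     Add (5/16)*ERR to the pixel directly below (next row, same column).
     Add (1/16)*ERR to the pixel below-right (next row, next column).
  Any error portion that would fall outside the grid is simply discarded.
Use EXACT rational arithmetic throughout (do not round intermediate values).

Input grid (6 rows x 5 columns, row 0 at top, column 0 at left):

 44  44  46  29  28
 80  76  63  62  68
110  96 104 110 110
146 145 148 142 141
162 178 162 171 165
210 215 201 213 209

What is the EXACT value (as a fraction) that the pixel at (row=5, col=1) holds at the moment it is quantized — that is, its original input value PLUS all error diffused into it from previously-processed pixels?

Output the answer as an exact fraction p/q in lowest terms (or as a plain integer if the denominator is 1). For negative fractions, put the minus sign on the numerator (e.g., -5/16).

Answer: 336405765605117/2199023255552

Derivation:
(0,0): OLD=44 → NEW=0, ERR=44
(0,1): OLD=253/4 → NEW=0, ERR=253/4
(0,2): OLD=4715/64 → NEW=0, ERR=4715/64
(0,3): OLD=62701/1024 → NEW=0, ERR=62701/1024
(0,4): OLD=897659/16384 → NEW=0, ERR=897659/16384
(1,0): OLD=6759/64 → NEW=0, ERR=6759/64
(1,1): OLD=81169/512 → NEW=255, ERR=-49391/512
(1,2): OLD=970789/16384 → NEW=0, ERR=970789/16384
(1,3): OLD=7991137/65536 → NEW=0, ERR=7991137/65536
(1,4): OLD=149207171/1048576 → NEW=255, ERR=-118179709/1048576
(2,0): OLD=1023307/8192 → NEW=0, ERR=1023307/8192
(2,1): OLD=36232233/262144 → NEW=255, ERR=-30614487/262144
(2,2): OLD=370174779/4194304 → NEW=0, ERR=370174779/4194304
(2,3): OLD=11360727809/67108864 → NEW=255, ERR=-5752032511/67108864
(2,4): OLD=48212790471/1073741824 → NEW=0, ERR=48212790471/1073741824
(3,0): OLD=684254043/4194304 → NEW=255, ERR=-385293477/4194304
(3,1): OLD=3109514751/33554432 → NEW=0, ERR=3109514751/33554432
(3,2): OLD=206967572581/1073741824 → NEW=255, ERR=-66836592539/1073741824
(3,3): OLD=218865723789/2147483648 → NEW=0, ERR=218865723789/2147483648
(3,4): OLD=6674846040769/34359738368 → NEW=255, ERR=-2086887243071/34359738368
(4,0): OLD=80889892917/536870912 → NEW=255, ERR=-56012189643/536870912
(4,1): OLD=2472223512181/17179869184 → NEW=255, ERR=-1908643129739/17179869184
(4,2): OLD=32667640537083/274877906944 → NEW=0, ERR=32667640537083/274877906944
(4,3): OLD=1053618038859637/4398046511104 → NEW=255, ERR=-67883821471883/4398046511104
(4,4): OLD=10248285205765811/70368744177664 → NEW=255, ERR=-7695744559538509/70368744177664
(5,0): OLD=43036480726143/274877906944 → NEW=255, ERR=-27057385544577/274877906944
(5,1): OLD=336405765605117/2199023255552 → NEW=255, ERR=-224345164560643/2199023255552
Target (5,1): original=215, with diffused error = 336405765605117/2199023255552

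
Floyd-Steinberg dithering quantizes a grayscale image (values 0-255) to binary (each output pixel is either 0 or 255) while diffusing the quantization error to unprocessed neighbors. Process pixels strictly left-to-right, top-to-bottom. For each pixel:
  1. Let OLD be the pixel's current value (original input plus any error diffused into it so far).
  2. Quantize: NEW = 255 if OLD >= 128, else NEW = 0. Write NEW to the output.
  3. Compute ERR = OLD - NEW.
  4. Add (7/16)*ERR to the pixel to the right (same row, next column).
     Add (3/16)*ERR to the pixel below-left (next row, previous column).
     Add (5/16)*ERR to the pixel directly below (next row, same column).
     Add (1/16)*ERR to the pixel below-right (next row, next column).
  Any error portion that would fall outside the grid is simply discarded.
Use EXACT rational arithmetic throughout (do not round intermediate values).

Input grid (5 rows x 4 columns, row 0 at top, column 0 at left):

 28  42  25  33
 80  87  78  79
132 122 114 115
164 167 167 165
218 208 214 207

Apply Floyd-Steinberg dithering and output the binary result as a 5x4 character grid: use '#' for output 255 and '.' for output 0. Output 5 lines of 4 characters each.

(0,0): OLD=28 → NEW=0, ERR=28
(0,1): OLD=217/4 → NEW=0, ERR=217/4
(0,2): OLD=3119/64 → NEW=0, ERR=3119/64
(0,3): OLD=55625/1024 → NEW=0, ERR=55625/1024
(1,0): OLD=6331/64 → NEW=0, ERR=6331/64
(1,1): OLD=80957/512 → NEW=255, ERR=-49603/512
(1,2): OLD=1055457/16384 → NEW=0, ERR=1055457/16384
(1,3): OLD=33346039/262144 → NEW=0, ERR=33346039/262144
(2,0): OLD=1185775/8192 → NEW=255, ERR=-903185/8192
(2,1): OLD=16187605/262144 → NEW=0, ERR=16187605/262144
(2,2): OLD=93817729/524288 → NEW=255, ERR=-39875711/524288
(2,3): OLD=1052794957/8388608 → NEW=0, ERR=1052794957/8388608
(3,0): OLD=591919071/4194304 → NEW=255, ERR=-477628449/4194304
(3,1): OLD=7739341761/67108864 → NEW=0, ERR=7739341761/67108864
(3,2): OLD=237380927743/1073741824 → NEW=255, ERR=-36423237377/1073741824
(3,3): OLD=3171839070073/17179869184 → NEW=255, ERR=-1209027571847/17179869184
(4,0): OLD=219083466995/1073741824 → NEW=255, ERR=-54720698125/1073741824
(4,1): OLD=1788986324601/8589934592 → NEW=255, ERR=-401446996359/8589934592
(4,2): OLD=48643943922105/274877906944 → NEW=255, ERR=-21449922348615/274877906944
(4,3): OLD=654199616841951/4398046511104 → NEW=255, ERR=-467302243489569/4398046511104
Row 0: ....
Row 1: .#..
Row 2: #.#.
Row 3: #.##
Row 4: ####

Answer: ....
.#..
#.#.
#.##
####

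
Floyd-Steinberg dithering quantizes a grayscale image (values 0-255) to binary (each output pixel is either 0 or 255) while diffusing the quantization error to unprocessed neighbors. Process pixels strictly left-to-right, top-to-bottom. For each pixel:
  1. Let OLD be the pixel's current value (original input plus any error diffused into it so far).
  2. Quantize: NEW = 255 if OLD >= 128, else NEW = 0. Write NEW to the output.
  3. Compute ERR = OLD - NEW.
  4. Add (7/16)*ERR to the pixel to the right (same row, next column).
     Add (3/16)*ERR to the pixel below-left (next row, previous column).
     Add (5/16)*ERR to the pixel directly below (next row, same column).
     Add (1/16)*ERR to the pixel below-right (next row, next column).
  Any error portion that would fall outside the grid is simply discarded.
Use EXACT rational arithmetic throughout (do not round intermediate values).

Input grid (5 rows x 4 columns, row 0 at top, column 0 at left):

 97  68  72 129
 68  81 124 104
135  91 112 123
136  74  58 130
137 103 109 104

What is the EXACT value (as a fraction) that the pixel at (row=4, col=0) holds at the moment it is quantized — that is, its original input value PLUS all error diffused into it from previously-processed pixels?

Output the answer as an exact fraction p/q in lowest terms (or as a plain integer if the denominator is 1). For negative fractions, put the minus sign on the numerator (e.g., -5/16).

Answer: 639834833613/4294967296

Derivation:
(0,0): OLD=97 → NEW=0, ERR=97
(0,1): OLD=1767/16 → NEW=0, ERR=1767/16
(0,2): OLD=30801/256 → NEW=0, ERR=30801/256
(0,3): OLD=743991/4096 → NEW=255, ERR=-300489/4096
(1,0): OLD=30469/256 → NEW=0, ERR=30469/256
(1,1): OLD=401827/2048 → NEW=255, ERR=-120413/2048
(1,2): OLD=8455647/65536 → NEW=255, ERR=-8256033/65536
(1,3): OLD=35105609/1048576 → NEW=0, ERR=35105609/1048576
(2,0): OLD=5281201/32768 → NEW=255, ERR=-3074639/32768
(2,1): OLD=16141355/1048576 → NEW=0, ERR=16141355/1048576
(2,2): OLD=171902551/2097152 → NEW=0, ERR=171902551/2097152
(2,3): OLD=5417376027/33554432 → NEW=255, ERR=-3139004133/33554432
(3,0): OLD=1838183201/16777216 → NEW=0, ERR=1838183201/16777216
(3,1): OLD=36574260607/268435456 → NEW=255, ERR=-31876780673/268435456
(3,2): OLD=64784358785/4294967296 → NEW=0, ERR=64784358785/4294967296
(3,3): OLD=7730116266503/68719476736 → NEW=0, ERR=7730116266503/68719476736
(4,0): OLD=639834833613/4294967296 → NEW=255, ERR=-455381826867/4294967296
Target (4,0): original=137, with diffused error = 639834833613/4294967296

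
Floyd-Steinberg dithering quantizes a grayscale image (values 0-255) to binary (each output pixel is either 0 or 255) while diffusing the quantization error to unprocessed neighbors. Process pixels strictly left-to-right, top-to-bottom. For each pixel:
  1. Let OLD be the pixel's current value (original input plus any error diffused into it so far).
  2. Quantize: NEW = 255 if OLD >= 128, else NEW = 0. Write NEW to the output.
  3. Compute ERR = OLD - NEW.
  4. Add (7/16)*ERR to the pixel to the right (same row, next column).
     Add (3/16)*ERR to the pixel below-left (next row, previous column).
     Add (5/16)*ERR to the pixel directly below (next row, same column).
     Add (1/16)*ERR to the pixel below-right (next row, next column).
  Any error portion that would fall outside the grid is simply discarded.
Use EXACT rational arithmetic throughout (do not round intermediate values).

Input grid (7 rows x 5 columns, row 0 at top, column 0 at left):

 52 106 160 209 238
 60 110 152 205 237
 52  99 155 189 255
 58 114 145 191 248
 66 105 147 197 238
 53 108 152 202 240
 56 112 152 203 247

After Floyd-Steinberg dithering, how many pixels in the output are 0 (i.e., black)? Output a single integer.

Answer: 14

Derivation:
(0,0): OLD=52 → NEW=0, ERR=52
(0,1): OLD=515/4 → NEW=255, ERR=-505/4
(0,2): OLD=6705/64 → NEW=0, ERR=6705/64
(0,3): OLD=260951/1024 → NEW=255, ERR=-169/1024
(0,4): OLD=3898209/16384 → NEW=255, ERR=-279711/16384
(1,0): OLD=3365/64 → NEW=0, ERR=3365/64
(1,1): OLD=59619/512 → NEW=0, ERR=59619/512
(1,2): OLD=3731647/16384 → NEW=255, ERR=-446273/16384
(1,3): OLD=12869859/65536 → NEW=255, ERR=-3841821/65536
(1,4): OLD=216014729/1048576 → NEW=255, ERR=-51372151/1048576
(2,0): OLD=739441/8192 → NEW=0, ERR=739441/8192
(2,1): OLD=45366091/262144 → NEW=255, ERR=-21480629/262144
(2,2): OLD=448473953/4194304 → NEW=0, ERR=448473953/4194304
(2,3): OLD=13862798547/67108864 → NEW=255, ERR=-3249961773/67108864
(2,4): OLD=230681319685/1073741824 → NEW=255, ERR=-43122845435/1073741824
(3,0): OLD=297138305/4194304 → NEW=0, ERR=297138305/4194304
(3,1): OLD=4867971981/33554432 → NEW=255, ERR=-3688408179/33554432
(3,2): OLD=124683839871/1073741824 → NEW=0, ERR=124683839871/1073741824
(3,3): OLD=484948218383/2147483648 → NEW=255, ERR=-62660111857/2147483648
(3,4): OLD=7547367101179/34359738368 → NEW=255, ERR=-1214366182661/34359738368
(4,0): OLD=36253787855/536870912 → NEW=0, ERR=36253787855/536870912
(4,1): OLD=2171412911343/17179869184 → NEW=0, ERR=2171412911343/17179869184
(4,2): OLD=62189342217633/274877906944 → NEW=255, ERR=-7904524053087/274877906944
(4,3): OLD=773755297350511/4398046511104 → NEW=255, ERR=-347746562981009/4398046511104
(4,4): OLD=13408012907430793/70368744177664 → NEW=255, ERR=-4536016857873527/70368744177664
(5,0): OLD=26883373858861/274877906944 → NEW=0, ERR=26883373858861/274877906944
(5,1): OLD=415867020170599/2199023255552 → NEW=255, ERR=-144883909995161/2199023255552
(5,2): OLD=7547954467186495/70368744177664 → NEW=0, ERR=7547954467186495/70368744177664
(5,3): OLD=59204032170705985/281474976710656 → NEW=255, ERR=-12572086890511295/281474976710656
(5,4): OLD=879883185147084859/4503599627370496 → NEW=255, ERR=-268534719832391621/4503599627370496
(6,0): OLD=2611008061343549/35184372088832 → NEW=0, ERR=2611008061343549/35184372088832
(6,1): OLD=168999483935385715/1125899906842624 → NEW=255, ERR=-118104992309483405/1125899906842624
(6,2): OLD=2290244380046139361/18014398509481984 → NEW=0, ERR=2290244380046139361/18014398509481984
(6,3): OLD=69229268919767888427/288230376151711744 → NEW=255, ERR=-4269476998918606293/288230376151711744
(6,4): OLD=1010395180236885683437/4611686018427387904 → NEW=255, ERR=-165584754462098232083/4611686018427387904
Output grid:
  Row 0: .#.##  (2 black, running=2)
  Row 1: ..###  (2 black, running=4)
  Row 2: .#.##  (2 black, running=6)
  Row 3: .#.##  (2 black, running=8)
  Row 4: ..###  (2 black, running=10)
  Row 5: .#.##  (2 black, running=12)
  Row 6: .#.##  (2 black, running=14)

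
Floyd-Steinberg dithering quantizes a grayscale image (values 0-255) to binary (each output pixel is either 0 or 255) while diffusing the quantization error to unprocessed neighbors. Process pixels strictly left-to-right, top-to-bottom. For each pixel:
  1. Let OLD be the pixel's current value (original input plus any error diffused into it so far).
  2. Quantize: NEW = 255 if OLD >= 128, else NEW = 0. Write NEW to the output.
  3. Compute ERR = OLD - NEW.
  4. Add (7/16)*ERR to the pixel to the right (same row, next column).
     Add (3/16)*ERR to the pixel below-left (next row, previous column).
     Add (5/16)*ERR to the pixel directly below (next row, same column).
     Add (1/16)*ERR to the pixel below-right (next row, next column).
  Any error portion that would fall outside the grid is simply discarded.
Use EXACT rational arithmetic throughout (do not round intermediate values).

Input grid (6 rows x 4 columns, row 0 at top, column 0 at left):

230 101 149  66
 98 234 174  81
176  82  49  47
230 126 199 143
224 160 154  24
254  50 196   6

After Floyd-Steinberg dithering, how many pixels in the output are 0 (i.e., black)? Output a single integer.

(0,0): OLD=230 → NEW=255, ERR=-25
(0,1): OLD=1441/16 → NEW=0, ERR=1441/16
(0,2): OLD=48231/256 → NEW=255, ERR=-17049/256
(0,3): OLD=150993/4096 → NEW=0, ERR=150993/4096
(1,0): OLD=27411/256 → NEW=0, ERR=27411/256
(1,1): OLD=604037/2048 → NEW=255, ERR=81797/2048
(1,2): OLD=12006377/65536 → NEW=255, ERR=-4705303/65536
(1,3): OLD=59712431/1048576 → NEW=0, ERR=59712431/1048576
(2,0): OLD=7108999/32768 → NEW=255, ERR=-1246841/32768
(2,1): OLD=74516285/1048576 → NEW=0, ERR=74516285/1048576
(2,2): OLD=148536337/2097152 → NEW=0, ERR=148536337/2097152
(2,3): OLD=3063367277/33554432 → NEW=0, ERR=3063367277/33554432
(3,0): OLD=3882813975/16777216 → NEW=255, ERR=-395376105/16777216
(3,1): OLD=39943027017/268435456 → NEW=255, ERR=-28508014263/268435456
(3,2): OLD=842802631351/4294967296 → NEW=255, ERR=-252414029129/4294967296
(3,3): OLD=10324744444801/68719476736 → NEW=255, ERR=-7198722122879/68719476736
(4,0): OLD=844918543115/4294967296 → NEW=255, ERR=-250298117365/4294967296
(4,1): OLD=3051964972449/34359738368 → NEW=0, ERR=3051964972449/34359738368
(4,2): OLD=162964959941505/1099511627776 → NEW=255, ERR=-117410505141375/1099511627776
(4,3): OLD=-1040176832210985/17592186044416 → NEW=0, ERR=-1040176832210985/17592186044416
(5,0): OLD=138781946950299/549755813888 → NEW=255, ERR=-1405785591141/549755813888
(5,1): OLD=931934866067101/17592186044416 → NEW=0, ERR=931934866067101/17592186044416
(5,2): OLD=1585683582990913/8796093022208 → NEW=255, ERR=-657320137672127/8796093022208
(5,3): OLD=-14593084310462767/281474976710656 → NEW=0, ERR=-14593084310462767/281474976710656
Output grid:
  Row 0: #.#.  (2 black, running=2)
  Row 1: .##.  (2 black, running=4)
  Row 2: #...  (3 black, running=7)
  Row 3: ####  (0 black, running=7)
  Row 4: #.#.  (2 black, running=9)
  Row 5: #.#.  (2 black, running=11)

Answer: 11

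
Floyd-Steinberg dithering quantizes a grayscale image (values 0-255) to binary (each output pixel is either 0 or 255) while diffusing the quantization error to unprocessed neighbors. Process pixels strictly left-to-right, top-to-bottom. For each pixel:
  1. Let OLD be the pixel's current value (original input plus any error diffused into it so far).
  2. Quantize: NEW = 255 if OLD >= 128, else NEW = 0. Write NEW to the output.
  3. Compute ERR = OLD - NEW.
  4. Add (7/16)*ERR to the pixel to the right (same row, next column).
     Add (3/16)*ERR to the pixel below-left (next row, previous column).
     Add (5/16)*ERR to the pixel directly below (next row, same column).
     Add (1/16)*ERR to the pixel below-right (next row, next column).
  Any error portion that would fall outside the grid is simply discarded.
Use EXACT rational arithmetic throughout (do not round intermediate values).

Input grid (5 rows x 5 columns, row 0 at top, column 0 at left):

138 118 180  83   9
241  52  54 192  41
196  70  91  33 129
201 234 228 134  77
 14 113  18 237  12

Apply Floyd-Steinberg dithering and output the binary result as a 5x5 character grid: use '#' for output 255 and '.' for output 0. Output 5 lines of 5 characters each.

(0,0): OLD=138 → NEW=255, ERR=-117
(0,1): OLD=1069/16 → NEW=0, ERR=1069/16
(0,2): OLD=53563/256 → NEW=255, ERR=-11717/256
(0,3): OLD=257949/4096 → NEW=0, ERR=257949/4096
(0,4): OLD=2395467/65536 → NEW=0, ERR=2395467/65536
(1,0): OLD=55543/256 → NEW=255, ERR=-9737/256
(1,1): OLD=82625/2048 → NEW=0, ERR=82625/2048
(1,2): OLD=4805845/65536 → NEW=0, ERR=4805845/65536
(1,3): OLD=64947569/262144 → NEW=255, ERR=-1899151/262144
(1,4): OLD=223090483/4194304 → NEW=0, ERR=223090483/4194304
(2,0): OLD=6280923/32768 → NEW=255, ERR=-2074917/32768
(2,1): OLD=69496345/1048576 → NEW=0, ERR=69496345/1048576
(2,2): OLD=2417182859/16777216 → NEW=255, ERR=-1861007221/16777216
(2,3): OLD=-869026703/268435456 → NEW=0, ERR=-869026703/268435456
(2,4): OLD=617411818199/4294967296 → NEW=255, ERR=-477804842281/4294967296
(3,0): OLD=3248722731/16777216 → NEW=255, ERR=-1029467349/16777216
(3,1): OLD=27260976847/134217728 → NEW=255, ERR=-6964543793/134217728
(3,2): OLD=748052336917/4294967296 → NEW=255, ERR=-347164323563/4294967296
(3,3): OLD=599863138253/8589934592 → NEW=0, ERR=599863138253/8589934592
(3,4): OLD=9975984107809/137438953472 → NEW=0, ERR=9975984107809/137438953472
(4,0): OLD=-32007554267/2147483648 → NEW=0, ERR=-32007554267/2147483648
(4,1): OLD=4897831492517/68719476736 → NEW=0, ERR=4897831492517/68719476736
(4,2): OLD=37133752758603/1099511627776 → NEW=0, ERR=37133752758603/1099511627776
(4,3): OLD=4963746322074021/17592186044416 → NEW=255, ERR=477738880747941/17592186044416
(4,4): OLD=14335021421903363/281474976710656 → NEW=0, ERR=14335021421903363/281474976710656
Row 0: #.#..
Row 1: #..#.
Row 2: #.#.#
Row 3: ###..
Row 4: ...#.

Answer: #.#..
#..#.
#.#.#
###..
...#.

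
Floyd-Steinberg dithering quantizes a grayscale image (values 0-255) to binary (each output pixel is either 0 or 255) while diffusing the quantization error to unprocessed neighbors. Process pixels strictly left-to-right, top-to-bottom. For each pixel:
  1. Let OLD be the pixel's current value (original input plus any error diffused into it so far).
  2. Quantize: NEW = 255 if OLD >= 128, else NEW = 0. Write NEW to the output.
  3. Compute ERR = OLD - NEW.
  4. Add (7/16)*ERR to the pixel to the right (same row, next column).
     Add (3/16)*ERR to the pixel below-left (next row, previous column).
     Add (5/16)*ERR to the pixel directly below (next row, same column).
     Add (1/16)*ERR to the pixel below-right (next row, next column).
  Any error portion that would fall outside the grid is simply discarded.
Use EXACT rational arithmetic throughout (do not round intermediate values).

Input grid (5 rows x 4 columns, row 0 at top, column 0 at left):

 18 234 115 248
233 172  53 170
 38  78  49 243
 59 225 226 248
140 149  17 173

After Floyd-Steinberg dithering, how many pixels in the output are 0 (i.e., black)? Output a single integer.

Answer: 8

Derivation:
(0,0): OLD=18 → NEW=0, ERR=18
(0,1): OLD=1935/8 → NEW=255, ERR=-105/8
(0,2): OLD=13985/128 → NEW=0, ERR=13985/128
(0,3): OLD=605799/2048 → NEW=255, ERR=83559/2048
(1,0): OLD=30229/128 → NEW=255, ERR=-2411/128
(1,1): OLD=185619/1024 → NEW=255, ERR=-75501/1024
(1,2): OLD=2022287/32768 → NEW=0, ERR=2022287/32768
(1,3): OLD=113549849/524288 → NEW=255, ERR=-20143591/524288
(2,0): OLD=299649/16384 → NEW=0, ERR=299649/16384
(2,1): OLD=38459035/524288 → NEW=0, ERR=38459035/524288
(2,2): OLD=92868839/1048576 → NEW=0, ERR=92868839/1048576
(2,3): OLD=4590222635/16777216 → NEW=255, ERR=312032555/16777216
(3,0): OLD=658248817/8388608 → NEW=0, ERR=658248817/8388608
(3,1): OLD=40265725743/134217728 → NEW=255, ERR=6040205103/134217728
(3,2): OLD=604383091409/2147483648 → NEW=255, ERR=56774761169/2147483648
(3,3): OLD=9308534660919/34359738368 → NEW=255, ERR=546801377079/34359738368
(4,0): OLD=371428231389/2147483648 → NEW=255, ERR=-176180098851/2147483648
(4,1): OLD=2354196356887/17179869184 → NEW=255, ERR=-2026670285033/17179869184
(4,2): OLD=-11298857623241/549755813888 → NEW=0, ERR=-11298857623241/549755813888
(4,3): OLD=1500910538504881/8796093022208 → NEW=255, ERR=-742093182158159/8796093022208
Output grid:
  Row 0: .#.#  (2 black, running=2)
  Row 1: ##.#  (1 black, running=3)
  Row 2: ...#  (3 black, running=6)
  Row 3: .###  (1 black, running=7)
  Row 4: ##.#  (1 black, running=8)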